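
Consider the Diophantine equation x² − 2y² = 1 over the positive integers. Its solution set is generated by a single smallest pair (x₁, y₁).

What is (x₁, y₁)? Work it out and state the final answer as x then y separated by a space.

d=2: √d = [1; 2] (ℓ=1, odd), read p_1/q_1
step 0: (1, 1)  from 1·(1,0) + (0,1)
step 1: (3, 2)  from 2·(1,1) + (1,0)
→ (3, 2).  Check: 3²=9, 2·2²=8, difference 1.

3 2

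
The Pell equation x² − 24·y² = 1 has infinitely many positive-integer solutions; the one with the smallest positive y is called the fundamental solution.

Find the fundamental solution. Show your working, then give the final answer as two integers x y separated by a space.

5 1

d=24: √d = [4; 1,8] (ℓ=2, even), read p_1/q_1
step 0: (4, 1)  from 4·(1,0) + (0,1)
step 1: (5, 1)  from 1·(4,1) + (1,0)
(x₁, y₁) = (5, 1);  5² − 24·1² = 1 ✓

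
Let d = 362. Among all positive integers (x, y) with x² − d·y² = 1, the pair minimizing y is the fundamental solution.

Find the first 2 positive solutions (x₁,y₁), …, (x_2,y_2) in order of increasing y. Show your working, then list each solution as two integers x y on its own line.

723 38
1045457 54948

[19; 38] for √362; ℓ=1 ⇒ convergent index 1
step 0: (19, 1)  from 19·(1,0) + (0,1)
step 1: (723, 38)  from 38·(19,1) + (1,0)
fundamental: x₁=723, y₁=38  (since 522729 − 362·1444 = 1)
(x_2, y_2) = (723·723 + 362·38·38, 723·38 + 38·723) = (1045457, 54948)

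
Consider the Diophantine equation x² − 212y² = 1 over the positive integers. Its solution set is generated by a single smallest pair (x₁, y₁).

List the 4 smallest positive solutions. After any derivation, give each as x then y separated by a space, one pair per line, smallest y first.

66249 4550
8777860001 602865900
1163048894346249 79878526013650
154101652394311440001 10583744939153731800

√212 → a₀=14, period (1,1,3,1,1,…,1,1,28); ℓ=14 even so k=13
k=0  a_k=14  p_k/q_k = 14/1
…
k=2  a_k=1  p_k/q_k = 29/2
…
k=5  a_k=1  p_k/q_k = 233/16
…
k=11  a_k=3  p_k/q_k = 29135/2001
k=12  a_k=1  p_k/q_k = 37114/2549
k=13  a_k=1  p_k/q_k = 66249/4550
→ (66249, 4550).  Check: 66249²=4388930001, 212·4550²=4388930000, difference 1.
n=2: (66249,4550)∘(66249,4550) = (66249·66249+212·4550·4550, 66249·4550+4550·66249) = (8777860001,602865900)
n=3: (8777860001,602865900)∘(66249,4550) = (66249·8777860001+212·4550·602865900, 66249·602865900+4550·8777860001) = (1163048894346249,79878526013650)
n=4: (1163048894346249,79878526013650)∘(66249,4550) = (66249·1163048894346249+212·4550·79878526013650, 66249·79878526013650+4550·1163048894346249) = (154101652394311440001,10583744939153731800)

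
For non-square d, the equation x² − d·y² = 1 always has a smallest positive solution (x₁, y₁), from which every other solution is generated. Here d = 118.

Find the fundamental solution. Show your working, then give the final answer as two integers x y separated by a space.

306917 28254

d=118: √d = [10; 1,6,3,2,10,2,3,6,1,20] (ℓ=10, even), read p_9/q_9
k=0  a_k=10  p_k/q_k = 10/1
…
k=3  a_k=3  p_k/q_k = 239/22
k=4  a_k=2  p_k/q_k = 554/51
k=5  a_k=10  p_k/q_k = 5779/532
…
k=8  a_k=6  p_k/q_k = 264802/24377
k=9  a_k=1  p_k/q_k = 306917/28254
→ (306917, 28254).  Check: 306917²=94198044889, 118·28254²=94198044888, difference 1.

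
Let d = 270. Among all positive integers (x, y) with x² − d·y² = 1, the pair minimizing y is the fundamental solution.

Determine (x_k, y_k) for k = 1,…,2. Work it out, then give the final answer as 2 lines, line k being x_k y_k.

5291 322
55989361 3407404

√270 → a₀=16, period (2,3,6,3,2,32); ℓ=6 even so k=5
a_0=16:  p_0=16·1+0=16,  q_0=16·0+1=1
…
a_2=3:  p_2=3·33+16=115,  q_2=3·2+1=7
a_3=6:  p_3=6·115+33=723,  q_3=6·7+2=44
a_4=3:  p_4=3·723+115=2284,  q_4=3·44+7=139
a_5=2:  p_5=2·2284+723=5291,  q_5=2·139+44=322
→ (5291, 322).  Check: 5291²=27994681, 270·322²=27994680, difference 1.
(5291+322√270)^2 = 55989361 + 3407404√270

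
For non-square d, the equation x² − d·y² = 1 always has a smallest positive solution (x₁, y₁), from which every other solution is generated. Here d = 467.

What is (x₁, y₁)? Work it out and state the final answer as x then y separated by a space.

1625626 75225

√467 = [21; 1,1,1,1,3,…,1,1,42, …], period ℓ=14 (even) → k=13
a_0=21:  p_0=21·1+0=21,  q_0=21·0+1=1
…
a_12=1:  p_12=1·633697+358232=991929,  q_12=1·29324+16577=45901
a_13=1:  p_13=1·991929+633697=1625626,  q_13=1·45901+29324=75225
fundamental: x₁=1625626, y₁=75225  (since 2642659891876 − 467·5658800625 = 1)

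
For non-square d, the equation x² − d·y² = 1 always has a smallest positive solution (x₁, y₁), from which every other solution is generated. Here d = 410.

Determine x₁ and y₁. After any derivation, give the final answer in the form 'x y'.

81 4

√410 = [20; 4,40, …], period ℓ=2 (even) → k=1
i=0: a=20 ⇒ p=20, q=1
i=1: a=4 ⇒ p=81, q=4
(x₁, y₁) = (81, 4);  81² − 410·4² = 1 ✓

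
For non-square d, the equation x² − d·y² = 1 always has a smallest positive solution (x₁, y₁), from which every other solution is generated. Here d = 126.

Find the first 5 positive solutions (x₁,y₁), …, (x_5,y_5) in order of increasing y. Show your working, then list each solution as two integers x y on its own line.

449 40
403201 35920
362074049 32256120
325142092801 28965959840
291977237261249 26011399680200

√126 → a₀=11, period (4,2,4,22); ℓ=4 even so k=3
a_0=11:  p_0=11·1+0=11,  q_0=11·0+1=1
a_1=4:  p_1=4·11+1=45,  q_1=4·1+0=4
a_2=2:  p_2=2·45+11=101,  q_2=2·4+1=9
a_3=4:  p_3=4·101+45=449,  q_3=4·9+4=40
(x₁, y₁) = (449, 40);  449² − 126·40² = 1 ✓
(x_2, y_2) = (449·449 + 126·40·40, 449·40 + 40·449) = (403201, 35920)
(x_3, y_3) = (449·403201 + 126·40·35920, 449·35920 + 40·403201) = (362074049, 32256120)
(x_4, y_4) = (449·362074049 + 126·40·32256120, 449·32256120 + 40·362074049) = (325142092801, 28965959840)
(x_5, y_5) = (449·325142092801 + 126·40·28965959840, 449·28965959840 + 40·325142092801) = (291977237261249, 26011399680200)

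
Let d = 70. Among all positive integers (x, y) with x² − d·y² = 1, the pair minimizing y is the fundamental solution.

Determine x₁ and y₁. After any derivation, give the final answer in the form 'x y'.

√70 = [8; 2,1,2,1,2,16, …], period ℓ=6 (even) → k=5
step 0: (8, 1)  from 8·(1,0) + (0,1)
…
step 2: (25, 3)  from 1·(17,2) + (8,1)
step 3: (67, 8)  from 2·(25,3) + (17,2)
step 4: (92, 11)  from 1·(67,8) + (25,3)
step 5: (251, 30)  from 2·(92,11) + (67,8)
→ (251, 30).  Check: 251²=63001, 70·30²=63000, difference 1.

251 30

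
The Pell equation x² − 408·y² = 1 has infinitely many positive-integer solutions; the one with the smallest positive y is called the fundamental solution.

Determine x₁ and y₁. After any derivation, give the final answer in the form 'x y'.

[20; 5,40] for √408; ℓ=2 ⇒ convergent index 1
k=0  a_k=20  p_k/q_k = 20/1
k=1  a_k=5  p_k/q_k = 101/5
(x₁, y₁) = (101, 5);  101² − 408·5² = 1 ✓

101 5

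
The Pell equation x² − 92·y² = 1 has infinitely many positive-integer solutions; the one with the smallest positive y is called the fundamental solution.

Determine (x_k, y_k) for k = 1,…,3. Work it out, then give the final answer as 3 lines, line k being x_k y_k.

[9; 1,1,2,4,2,1,1,18] for √92; ℓ=8 ⇒ convergent index 7
step 0: (9, 1)  from 9·(1,0) + (0,1)
…
step 5: (470, 49)  from 2·(211,22) + (48,5)
step 6: (681, 71)  from 1·(470,49) + (211,22)
step 7: (1151, 120)  from 1·(681,71) + (470,49)
fundamental: x₁=1151, y₁=120  (since 1324801 − 92·14400 = 1)
(1151+120√92)^2 = 2649601 + 276240√92
(1151+120√92)^3 = 6099380351 + 635904360√92

1151 120
2649601 276240
6099380351 635904360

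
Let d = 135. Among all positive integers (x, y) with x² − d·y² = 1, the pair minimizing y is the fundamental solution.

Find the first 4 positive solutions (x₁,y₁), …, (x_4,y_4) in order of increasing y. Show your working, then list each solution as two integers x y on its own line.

√135 → a₀=11, period (1,1,1,1,1,1,1,22); ℓ=8 even so k=7
step 0: (11, 1)  from 11·(1,0) + (0,1)
…
step 4: (58, 5)  from 1·(35,3) + (23,2)
step 5: (93, 8)  from 1·(58,5) + (35,3)
step 6: (151, 13)  from 1·(93,8) + (58,5)
step 7: (244, 21)  from 1·(151,13) + (93,8)
→ (244, 21).  Check: 244²=59536, 135·21²=59535, difference 1.
(x_2, y_2) = (244·244 + 135·21·21, 244·21 + 21·244) = (119071, 10248)
(x_3, y_3) = (244·119071 + 135·21·10248, 244·10248 + 21·119071) = (58106404, 5001003)
(x_4, y_4) = (244·58106404 + 135·21·5001003, 244·5001003 + 21·58106404) = (28355806081, 2440479216)

244 21
119071 10248
58106404 5001003
28355806081 2440479216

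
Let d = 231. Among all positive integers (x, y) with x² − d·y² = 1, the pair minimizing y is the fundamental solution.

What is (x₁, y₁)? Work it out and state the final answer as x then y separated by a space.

d=231: √d = [15; 5,30] (ℓ=2, even), read p_1/q_1
step 0: (15, 1)  from 15·(1,0) + (0,1)
step 1: (76, 5)  from 5·(15,1) + (1,0)
(x₁, y₁) = (76, 5);  76² − 231·5² = 1 ✓

76 5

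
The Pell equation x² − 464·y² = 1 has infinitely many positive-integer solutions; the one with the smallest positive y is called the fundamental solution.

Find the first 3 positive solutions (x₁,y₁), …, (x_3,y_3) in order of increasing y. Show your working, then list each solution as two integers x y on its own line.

√464 → a₀=21, period (1,1,5,1,1,1,5,1,1,42); ℓ=10 even so k=9
a_0=21:  p_0=21·1+0=21,  q_0=21·0+1=1
…
a_2=1:  p_2=1·22+21=43,  q_2=1·1+1=2
…
a_5=1:  p_5=1·280+237=517,  q_5=1·13+11=24
…
a_8=1:  p_8=1·4502+797=5299,  q_8=1·209+37=246
a_9=1:  p_9=1·5299+4502=9801,  q_9=1·246+209=455
→ (9801, 455).  Check: 9801²=96059601, 464·455²=96059600, difference 1.
(9801+455√464)^2 = 192119201 + 8918910√464
(9801+455√464)^3 = 3765920568201 + 174828473365√464

9801 455
192119201 8918910
3765920568201 174828473365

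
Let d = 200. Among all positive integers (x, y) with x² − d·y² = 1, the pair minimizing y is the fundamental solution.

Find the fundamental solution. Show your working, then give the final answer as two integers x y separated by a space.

√200 → a₀=14, period (7,28); ℓ=2 even so k=1
step 0: (14, 1)  from 14·(1,0) + (0,1)
step 1: (99, 7)  from 7·(14,1) + (1,0)
(x₁, y₁) = (99, 7);  99² − 200·7² = 1 ✓

99 7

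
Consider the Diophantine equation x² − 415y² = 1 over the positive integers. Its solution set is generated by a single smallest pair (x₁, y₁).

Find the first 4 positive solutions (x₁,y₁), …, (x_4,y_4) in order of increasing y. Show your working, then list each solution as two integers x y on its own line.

18412804 903849
678062702284831 33284788965192
24970071273761872339444 1225732590794885332887
919538056459614718055705397121 45138347901436822389057205104

√415 = [20; 2,1,2,4,6,…,1,2,40, …], period ℓ=16 (even) → k=15
step 0: (20, 1)  from 20·(1,0) + (0,1)
…
step 4: (713, 35)  from 4·(163,8) + (61,3)
…
step 6: (5154, 253)  from 1·(4441,218) + (713,35)
…
step 8: (33939, 1666)  from 3·(9595,471) + (5154,253)
…
step 10: (77473, 3803)  from 1·(43534,2137) + (33939,1666)
…
step 12: (2110961, 103623)  from 4·(508372,24955) + (77473,3803)
…
step 14: (6841255, 335824)  from 1·(4730294,232201) + (2110961,103623)
step 15: (18412804, 903849)  from 2·(6841255,335824) + (4730294,232201)
(x₁, y₁) = (18412804, 903849);  18412804² − 415·903849² = 1 ✓
k=2:  x_2 = 18412804·18412804+415·903849·903849 = 678062702284831,  y_2 = 18412804·903849+903849·18412804 = 33284788965192
k=3:  x_3 = 18412804·678062702284831+415·903849·33284788965192 = 24970071273761872339444,  y_3 = 18412804·33284788965192+903849·678062702284831 = 1225732590794885332887
k=4:  x_4 = 18412804·24970071273761872339444+415·903849·1225732590794885332887 = 919538056459614718055705397121,  y_4 = 18412804·1225732590794885332887+903849·24970071273761872339444 = 45138347901436822389057205104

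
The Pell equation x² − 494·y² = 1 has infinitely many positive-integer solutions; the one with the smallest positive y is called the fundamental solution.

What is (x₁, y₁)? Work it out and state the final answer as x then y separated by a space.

73035 3286

d=494: √d = [22; 4,2,2,1,2,1,2,2,4,44] (ℓ=10, even), read p_9/q_9
k=0  a_k=22  p_k/q_k = 22/1
…
k=3  a_k=2  p_k/q_k = 489/22
k=4  a_k=1  p_k/q_k = 689/31
k=5  a_k=2  p_k/q_k = 1867/84
k=6  a_k=1  p_k/q_k = 2556/115
k=7  a_k=2  p_k/q_k = 6979/314
k=8  a_k=2  p_k/q_k = 16514/743
k=9  a_k=4  p_k/q_k = 73035/3286
→ (73035, 3286).  Check: 73035²=5334111225, 494·3286²=5334111224, difference 1.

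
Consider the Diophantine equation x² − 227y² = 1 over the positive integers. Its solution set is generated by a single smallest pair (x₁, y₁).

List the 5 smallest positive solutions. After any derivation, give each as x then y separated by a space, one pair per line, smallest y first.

[15; 15,30] for √227; ℓ=2 ⇒ convergent index 1
step 0: (15, 1)  from 15·(1,0) + (0,1)
step 1: (226, 15)  from 15·(15,1) + (1,0)
fundamental: x₁=226, y₁=15  (since 51076 − 227·225 = 1)
(226+15√227)^2 = 102151 + 6780√227
(226+15√227)^3 = 46172026 + 3064545√227
(226+15√227)^4 = 20869653601 + 1385167560√227
(226+15√227)^5 = 9433037255626 + 626092672575√227

226 15
102151 6780
46172026 3064545
20869653601 1385167560
9433037255626 626092672575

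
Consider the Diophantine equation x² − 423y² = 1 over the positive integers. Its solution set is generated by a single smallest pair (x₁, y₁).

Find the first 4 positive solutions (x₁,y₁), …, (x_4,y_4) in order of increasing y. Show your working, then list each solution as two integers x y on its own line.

4607 224
42448897 2063936
391124132351 19017106080
3603817713033217 175223613357184

[20; 1,1,3,4,3,1,1,40] for √423; ℓ=8 ⇒ convergent index 7
a_0=20:  p_0=20·1+0=20,  q_0=20·0+1=1
…
a_4=4:  p_4=4·144+41=617,  q_4=4·7+2=30
…
a_6=1:  p_6=1·1995+617=2612,  q_6=1·97+30=127
a_7=1:  p_7=1·2612+1995=4607,  q_7=1·127+97=224
fundamental: x₁=4607, y₁=224  (since 21224449 − 423·50176 = 1)
n=2: (4607,224)∘(4607,224) = (4607·4607+423·224·224, 4607·224+224·4607) = (42448897,2063936)
n=3: (42448897,2063936)∘(4607,224) = (4607·42448897+423·224·2063936, 4607·2063936+224·42448897) = (391124132351,19017106080)
n=4: (391124132351,19017106080)∘(4607,224) = (4607·391124132351+423·224·19017106080, 4607·19017106080+224·391124132351) = (3603817713033217,175223613357184)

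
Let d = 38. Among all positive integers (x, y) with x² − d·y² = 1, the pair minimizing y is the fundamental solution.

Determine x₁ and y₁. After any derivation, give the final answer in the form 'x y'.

37 6

√38 → a₀=6, period (6,12); ℓ=2 even so k=1
a_0=6:  p_0=6·1+0=6,  q_0=6·0+1=1
a_1=6:  p_1=6·6+1=37,  q_1=6·1+0=6
(x₁, y₁) = (37, 6);  37² − 38·6² = 1 ✓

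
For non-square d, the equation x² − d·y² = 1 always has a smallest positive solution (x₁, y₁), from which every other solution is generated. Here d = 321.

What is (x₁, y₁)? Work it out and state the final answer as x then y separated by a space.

215 12

d=321: √d = [17; 1,10,1,34] (ℓ=4, even), read p_3/q_3
i=0: a=17 ⇒ p=17, q=1
i=1: a=1 ⇒ p=18, q=1
i=2: a=10 ⇒ p=197, q=11
i=3: a=1 ⇒ p=215, q=12
fundamental: x₁=215, y₁=12  (since 46225 − 321·144 = 1)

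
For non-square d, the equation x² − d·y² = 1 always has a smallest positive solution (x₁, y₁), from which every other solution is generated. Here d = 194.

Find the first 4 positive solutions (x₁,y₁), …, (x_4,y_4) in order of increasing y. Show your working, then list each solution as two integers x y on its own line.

195 14
76049 5460
29658915 2129386
11566900801 830455080

√194 → a₀=13, period (1,12,1,26); ℓ=4 even so k=3
i=0: a=13 ⇒ p=13, q=1
i=1: a=1 ⇒ p=14, q=1
i=2: a=12 ⇒ p=181, q=13
i=3: a=1 ⇒ p=195, q=14
(x₁, y₁) = (195, 14);  195² − 194·14² = 1 ✓
(x_2, y_2) = (195·195 + 194·14·14, 195·14 + 14·195) = (76049, 5460)
(x_3, y_3) = (195·76049 + 194·14·5460, 195·5460 + 14·76049) = (29658915, 2129386)
(x_4, y_4) = (195·29658915 + 194·14·2129386, 195·2129386 + 14·29658915) = (11566900801, 830455080)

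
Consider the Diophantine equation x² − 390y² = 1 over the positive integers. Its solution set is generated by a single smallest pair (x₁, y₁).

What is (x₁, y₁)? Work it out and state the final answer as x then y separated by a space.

√390 = [19; 1,2,1,38, …], period ℓ=4 (even) → k=3
a_0=19:  p_0=19·1+0=19,  q_0=19·0+1=1
…
a_2=2:  p_2=2·20+19=59,  q_2=2·1+1=3
a_3=1:  p_3=1·59+20=79,  q_3=1·3+1=4
fundamental: x₁=79, y₁=4  (since 6241 − 390·16 = 1)

79 4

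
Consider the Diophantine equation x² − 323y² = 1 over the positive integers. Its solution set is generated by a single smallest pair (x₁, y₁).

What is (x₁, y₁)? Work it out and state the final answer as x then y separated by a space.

18 1

√323 = [17; 1,34, …], period ℓ=2 (even) → k=1
step 0: (17, 1)  from 17·(1,0) + (0,1)
step 1: (18, 1)  from 1·(17,1) + (1,0)
(x₁, y₁) = (18, 1);  18² − 323·1² = 1 ✓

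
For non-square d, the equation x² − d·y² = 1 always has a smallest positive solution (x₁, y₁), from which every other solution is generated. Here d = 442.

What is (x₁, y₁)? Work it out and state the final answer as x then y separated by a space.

√442 = [21; 42, …], period ℓ=1 (odd) → k=1
step 0: (21, 1)  from 21·(1,0) + (0,1)
step 1: (883, 42)  from 42·(21,1) + (1,0)
(x₁, y₁) = (883, 42);  883² − 442·42² = 1 ✓

883 42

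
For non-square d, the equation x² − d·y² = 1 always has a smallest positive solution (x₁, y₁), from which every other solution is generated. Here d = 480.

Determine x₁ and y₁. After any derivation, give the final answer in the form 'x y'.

241 11

[21; 1,9,1,42] for √480; ℓ=4 ⇒ convergent index 3
k=0  a_k=21  p_k/q_k = 21/1
…
k=2  a_k=9  p_k/q_k = 219/10
k=3  a_k=1  p_k/q_k = 241/11
(x₁, y₁) = (241, 11);  241² − 480·11² = 1 ✓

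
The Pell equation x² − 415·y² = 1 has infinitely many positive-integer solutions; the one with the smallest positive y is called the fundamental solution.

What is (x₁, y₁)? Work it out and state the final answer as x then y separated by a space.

18412804 903849

d=415: √d = [20; 2,1,2,4,6,…,1,2,40] (ℓ=16, even), read p_15/q_15
a_0=20:  p_0=20·1+0=20,  q_0=20·0+1=1
…
a_2=1:  p_2=1·41+20=61,  q_2=1·2+1=3
a_3=2:  p_3=2·61+41=163,  q_3=2·3+2=8
…
a_5=6:  p_5=6·713+163=4441,  q_5=6·35+8=218
…
a_8=3:  p_8=3·9595+5154=33939,  q_8=3·471+253=1666
…
a_10=1:  p_10=1·43534+33939=77473,  q_10=1·2137+1666=3803
…
a_12=4:  p_12=4·508372+77473=2110961,  q_12=4·24955+3803=103623
a_13=2:  p_13=2·2110961+508372=4730294,  q_13=2·103623+24955=232201
a_14=1:  p_14=1·4730294+2110961=6841255,  q_14=1·232201+103623=335824
a_15=2:  p_15=2·6841255+4730294=18412804,  q_15=2·335824+232201=903849
→ (18412804, 903849).  Check: 18412804²=339031351142416, 415·903849²=339031351142415, difference 1.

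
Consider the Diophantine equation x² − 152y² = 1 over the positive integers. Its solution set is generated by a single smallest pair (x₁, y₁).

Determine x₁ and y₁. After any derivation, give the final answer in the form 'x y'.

37 3

√152 → a₀=12, period (3,24); ℓ=2 even so k=1
step 0: (12, 1)  from 12·(1,0) + (0,1)
step 1: (37, 3)  from 3·(12,1) + (1,0)
(x₁, y₁) = (37, 3);  37² − 152·3² = 1 ✓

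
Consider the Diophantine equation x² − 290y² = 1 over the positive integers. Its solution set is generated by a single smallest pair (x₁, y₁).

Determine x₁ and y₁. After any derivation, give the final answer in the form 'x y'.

√290 = [17; 34, …], period ℓ=1 (odd) → k=1
k=0  a_k=17  p_k/q_k = 17/1
k=1  a_k=34  p_k/q_k = 579/34
fundamental: x₁=579, y₁=34  (since 335241 − 290·1156 = 1)

579 34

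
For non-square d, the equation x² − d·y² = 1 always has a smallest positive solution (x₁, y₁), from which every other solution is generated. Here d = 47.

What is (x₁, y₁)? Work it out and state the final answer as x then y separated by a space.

48 7

√47 → a₀=6, period (1,5,1,12); ℓ=4 even so k=3
k=0  a_k=6  p_k/q_k = 6/1
k=1  a_k=1  p_k/q_k = 7/1
k=2  a_k=5  p_k/q_k = 41/6
k=3  a_k=1  p_k/q_k = 48/7
→ (48, 7).  Check: 48²=2304, 47·7²=2303, difference 1.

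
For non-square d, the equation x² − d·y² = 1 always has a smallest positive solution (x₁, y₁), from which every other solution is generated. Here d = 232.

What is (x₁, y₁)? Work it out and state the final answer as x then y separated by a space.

d=232: √d = [15; 4,3,7,3,4,30] (ℓ=6, even), read p_5/q_5
i=0: a=15 ⇒ p=15, q=1
…
i=3: a=7 ⇒ p=1447, q=95
i=4: a=3 ⇒ p=4539, q=298
i=5: a=4 ⇒ p=19603, q=1287
→ (19603, 1287).  Check: 19603²=384277609, 232·1287²=384277608, difference 1.

19603 1287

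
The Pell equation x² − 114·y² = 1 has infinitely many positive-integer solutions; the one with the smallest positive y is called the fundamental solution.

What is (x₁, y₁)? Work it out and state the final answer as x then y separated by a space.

[10; 1,2,10,2,1,20] for √114; ℓ=6 ⇒ convergent index 5
a_0=10:  p_0=10·1+0=10,  q_0=10·0+1=1
…
a_4=2:  p_4=2·331+32=694,  q_4=2·31+3=65
a_5=1:  p_5=1·694+331=1025,  q_5=1·65+31=96
(x₁, y₁) = (1025, 96);  1025² − 114·96² = 1 ✓

1025 96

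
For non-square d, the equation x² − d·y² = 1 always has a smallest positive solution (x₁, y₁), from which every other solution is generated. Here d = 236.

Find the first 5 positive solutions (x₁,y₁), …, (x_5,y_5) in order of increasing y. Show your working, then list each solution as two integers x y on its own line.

√236 = [15; 2,1,3,5,1,6,1,5,3,1,2,30, …], period ℓ=12 (even) → k=11
a_0=15:  p_0=15·1+0=15,  q_0=15·0+1=1
a_1=2:  p_1=2·15+1=31,  q_1=2·1+0=2
a_2=1:  p_2=1·31+15=46,  q_2=1·2+1=3
a_3=3:  p_3=3·46+31=169,  q_3=3·3+2=11
a_4=5:  p_4=5·169+46=891,  q_4=5·11+3=58
…
a_6=6:  p_6=6·1060+891=7251,  q_6=6·69+58=472
a_7=1:  p_7=1·7251+1060=8311,  q_7=1·472+69=541
a_8=5:  p_8=5·8311+7251=48806,  q_8=5·541+472=3177
a_9=3:  p_9=3·48806+8311=154729,  q_9=3·3177+541=10072
a_10=1:  p_10=1·154729+48806=203535,  q_10=1·10072+3177=13249
a_11=2:  p_11=2·203535+154729=561799,  q_11=2·13249+10072=36570
(x₁, y₁) = (561799, 36570);  561799² − 236·36570² = 1 ✓
n=2: (561799,36570)∘(561799,36570) = (561799·561799+236·36570·36570, 561799·36570+36570·561799) = (631236232801,41089978860)
n=3: (631236232801,41089978860)∘(561799,36570) = (561799·631236232801+236·36570·41089978860, 561799·41089978860+36570·631236232801) = (709255768702176199,46168618067101710)
n=4: (709255768702176199,46168618067101710)∘(561799,36570) = (561799·709255768702176199+236·36570·46168618067101710, 561799·46168618067101710+36570·709255768702176199) = (796918363201596536611201,51874966922918257173720)
n=5: (796918363201596536611201,51874966922918257173720)∘(561799,36570) = (561799·796918363201596536611201+236·36570·51874966922918257173720, 561799·51874966922918257173720+36570·796918363201596536611201) = (895415879055878209574570044999,58286609084610939305810342850)

561799 36570
631236232801 41089978860
709255768702176199 46168618067101710
796918363201596536611201 51874966922918257173720
895415879055878209574570044999 58286609084610939305810342850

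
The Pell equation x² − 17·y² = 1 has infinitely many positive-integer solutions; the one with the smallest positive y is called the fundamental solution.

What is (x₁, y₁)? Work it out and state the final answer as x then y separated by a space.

√17 = [4; 8, …], period ℓ=1 (odd) → k=1
a_0=4:  p_0=4·1+0=4,  q_0=4·0+1=1
a_1=8:  p_1=8·4+1=33,  q_1=8·1+0=8
(x₁, y₁) = (33, 8);  33² − 17·8² = 1 ✓

33 8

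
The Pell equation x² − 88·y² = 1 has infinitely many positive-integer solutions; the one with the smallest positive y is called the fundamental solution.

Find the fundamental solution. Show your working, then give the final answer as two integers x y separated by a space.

[9; 2,1,1,1,2,18] for √88; ℓ=6 ⇒ convergent index 5
k=0  a_k=9  p_k/q_k = 9/1
…
k=3  a_k=1  p_k/q_k = 47/5
k=4  a_k=1  p_k/q_k = 75/8
k=5  a_k=2  p_k/q_k = 197/21
→ (197, 21).  Check: 197²=38809, 88·21²=38808, difference 1.

197 21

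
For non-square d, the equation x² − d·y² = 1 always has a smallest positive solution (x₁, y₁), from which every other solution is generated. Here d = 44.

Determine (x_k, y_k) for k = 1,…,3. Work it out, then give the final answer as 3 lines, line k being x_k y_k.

199 30
79201 11940
31521799 4752090

√44 = [6; 1,1,1,2,1,1,1,12, …], period ℓ=8 (even) → k=7
a_0=6:  p_0=6·1+0=6,  q_0=6·0+1=1
a_1=1:  p_1=1·6+1=7,  q_1=1·1+0=1
…
a_3=1:  p_3=1·13+7=20,  q_3=1·2+1=3
a_4=2:  p_4=2·20+13=53,  q_4=2·3+2=8
a_5=1:  p_5=1·53+20=73,  q_5=1·8+3=11
a_6=1:  p_6=1·73+53=126,  q_6=1·11+8=19
a_7=1:  p_7=1·126+73=199,  q_7=1·19+11=30
→ (199, 30).  Check: 199²=39601, 44·30²=39600, difference 1.
(x_2, y_2) = (199·199 + 44·30·30, 199·30 + 30·199) = (79201, 11940)
(x_3, y_3) = (199·79201 + 44·30·11940, 199·11940 + 30·79201) = (31521799, 4752090)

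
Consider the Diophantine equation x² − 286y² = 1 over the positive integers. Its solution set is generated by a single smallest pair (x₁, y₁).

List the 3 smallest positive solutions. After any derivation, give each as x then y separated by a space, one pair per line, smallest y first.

[16; 1,10,3,3,2,3,3,10,1,32] for √286; ℓ=10 ⇒ convergent index 9
step 0: (16, 1)  from 16·(1,0) + (0,1)
step 1: (17, 1)  from 1·(16,1) + (1,0)
step 2: (186, 11)  from 10·(17,1) + (16,1)
step 3: (575, 34)  from 3·(186,11) + (17,1)
step 4: (1911, 113)  from 3·(575,34) + (186,11)
step 5: (4397, 260)  from 2·(1911,113) + (575,34)
step 6: (15102, 893)  from 3·(4397,260) + (1911,113)
step 7: (49703, 2939)  from 3·(15102,893) + (4397,260)
step 8: (512132, 30283)  from 10·(49703,2939) + (15102,893)
step 9: (561835, 33222)  from 1·(512132,30283) + (49703,2939)
→ (561835, 33222).  Check: 561835²=315658567225, 286·33222²=315658567224, difference 1.
k=2:  x_2 = 561835·561835+286·33222·33222 = 631317134449,  y_2 = 561835·33222+33222·561835 = 37330564740
k=3:  x_3 = 561835·631317134449+286·33222·37330564740 = 709392124465745995,  y_3 = 561835·37330564740+33222·631317134449 = 41947235681362578

561835 33222
631317134449 37330564740
709392124465745995 41947235681362578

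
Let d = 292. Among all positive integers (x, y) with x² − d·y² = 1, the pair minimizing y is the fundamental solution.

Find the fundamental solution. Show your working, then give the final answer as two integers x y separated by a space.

√292 → a₀=17, period (11,2,1,3,8,3,1,2,11,34); ℓ=10 even so k=9
step 0: (17, 1)  from 17·(1,0) + (0,1)
step 1: (188, 11)  from 11·(17,1) + (1,0)
step 2: (393, 23)  from 2·(188,11) + (17,1)
step 3: (581, 34)  from 1·(393,23) + (188,11)
step 4: (2136, 125)  from 3·(581,34) + (393,23)
step 5: (17669, 1034)  from 8·(2136,125) + (581,34)
step 6: (55143, 3227)  from 3·(17669,1034) + (2136,125)
…
step 8: (200767, 11749)  from 2·(72812,4261) + (55143,3227)
step 9: (2281249, 133500)  from 11·(200767,11749) + (72812,4261)
→ (2281249, 133500).  Check: 2281249²=5204097000001, 292·133500²=5204097000000, difference 1.

2281249 133500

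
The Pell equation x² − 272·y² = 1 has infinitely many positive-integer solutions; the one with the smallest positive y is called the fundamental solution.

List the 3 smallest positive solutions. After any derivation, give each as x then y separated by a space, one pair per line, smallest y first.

33 2
2177 132
143649 8710

[16; 2,32] for √272; ℓ=2 ⇒ convergent index 1
a_0=16:  p_0=16·1+0=16,  q_0=16·0+1=1
a_1=2:  p_1=2·16+1=33,  q_1=2·1+0=2
fundamental: x₁=33, y₁=2  (since 1089 − 272·4 = 1)
(x_2, y_2) = (33·33 + 272·2·2, 33·2 + 2·33) = (2177, 132)
(x_3, y_3) = (33·2177 + 272·2·132, 33·132 + 2·2177) = (143649, 8710)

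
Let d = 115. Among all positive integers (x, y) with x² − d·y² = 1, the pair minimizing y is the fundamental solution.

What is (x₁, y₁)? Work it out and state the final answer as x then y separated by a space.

1126 105

√115 → a₀=10, period (1,2,1,1,1,1,1,2,1,20); ℓ=10 even so k=9
i=0: a=10 ⇒ p=10, q=1
i=1: a=1 ⇒ p=11, q=1
i=2: a=2 ⇒ p=32, q=3
i=3: a=1 ⇒ p=43, q=4
i=4: a=1 ⇒ p=75, q=7
i=5: a=1 ⇒ p=118, q=11
i=6: a=1 ⇒ p=193, q=18
i=7: a=1 ⇒ p=311, q=29
i=8: a=2 ⇒ p=815, q=76
i=9: a=1 ⇒ p=1126, q=105
→ (1126, 105).  Check: 1126²=1267876, 115·105²=1267875, difference 1.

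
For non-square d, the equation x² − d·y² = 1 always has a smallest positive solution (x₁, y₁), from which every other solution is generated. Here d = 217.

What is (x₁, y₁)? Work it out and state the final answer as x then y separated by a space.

3844063 260952

[14; 1,2,1,2,1,…,2,1,28] for √217; ℓ=16 ⇒ convergent index 15
a_0=14:  p_0=14·1+0=14,  q_0=14·0+1=1
…
a_2=2:  p_2=2·15+14=44,  q_2=2·1+1=3
a_3=1:  p_3=1·44+15=59,  q_3=1·3+1=4
…
a_5=1:  p_5=1·162+59=221,  q_5=1·11+4=15
a_6=1:  p_6=1·221+162=383,  q_6=1·15+11=26
a_7=9:  p_7=9·383+221=3668,  q_7=9·26+15=249
a_8=4:  p_8=4·3668+383=15055,  q_8=4·249+26=1022
a_9=9:  p_9=9·15055+3668=139163,  q_9=9·1022+249=9447
…
a_11=1:  p_11=1·154218+139163=293381,  q_11=1·10469+9447=19916
a_12=2:  p_12=2·293381+154218=740980,  q_12=2·19916+10469=50301
a_13=1:  p_13=1·740980+293381=1034361,  q_13=1·50301+19916=70217
a_14=2:  p_14=2·1034361+740980=2809702,  q_14=2·70217+50301=190735
a_15=1:  p_15=1·2809702+1034361=3844063,  q_15=1·190735+70217=260952
fundamental: x₁=3844063, y₁=260952  (since 14776820347969 − 217·68095946304 = 1)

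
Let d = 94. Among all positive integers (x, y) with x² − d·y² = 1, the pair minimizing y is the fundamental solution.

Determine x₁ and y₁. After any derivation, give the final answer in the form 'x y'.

d=94: √d = [9; 1,2,3,1,1,…,2,1,18] (ℓ=16, even), read p_15/q_15
i=0: a=9 ⇒ p=9, q=1
i=1: a=1 ⇒ p=10, q=1
i=2: a=2 ⇒ p=29, q=3
…
i=4: a=1 ⇒ p=126, q=13
…
i=11: a=1 ⇒ p=99455, q=10258
i=12: a=1 ⇒ p=184493, q=19029
…
i=14: a=2 ⇒ p=1490361, q=153719
i=15: a=1 ⇒ p=2143295, q=221064
fundamental: x₁=2143295, y₁=221064  (since 4593713457025 − 94·48869292096 = 1)

2143295 221064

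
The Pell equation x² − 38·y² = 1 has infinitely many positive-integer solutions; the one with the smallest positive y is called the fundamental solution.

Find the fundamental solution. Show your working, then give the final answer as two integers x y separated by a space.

d=38: √d = [6; 6,12] (ℓ=2, even), read p_1/q_1
k=0  a_k=6  p_k/q_k = 6/1
k=1  a_k=6  p_k/q_k = 37/6
fundamental: x₁=37, y₁=6  (since 1369 − 38·36 = 1)

37 6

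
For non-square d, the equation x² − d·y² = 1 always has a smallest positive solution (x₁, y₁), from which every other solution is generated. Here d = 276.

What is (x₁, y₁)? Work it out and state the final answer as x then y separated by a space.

√276 → a₀=16, period (1,1,1,1,2,2,2,1,1,1,1,32); ℓ=12 even so k=11
i=0: a=16 ⇒ p=16, q=1
…
i=4: a=1 ⇒ p=83, q=5
i=5: a=2 ⇒ p=216, q=13
…
i=7: a=2 ⇒ p=1246, q=75
i=8: a=1 ⇒ p=1761, q=106
i=9: a=1 ⇒ p=3007, q=181
i=10: a=1 ⇒ p=4768, q=287
i=11: a=1 ⇒ p=7775, q=468
fundamental: x₁=7775, y₁=468  (since 60450625 − 276·219024 = 1)

7775 468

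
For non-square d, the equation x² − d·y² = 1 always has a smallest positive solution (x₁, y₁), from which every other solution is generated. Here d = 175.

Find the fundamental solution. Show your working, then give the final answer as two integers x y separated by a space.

[13; 4,2,1,2,4,26] for √175; ℓ=6 ⇒ convergent index 5
a_0=13:  p_0=13·1+0=13,  q_0=13·0+1=1
a_1=4:  p_1=4·13+1=53,  q_1=4·1+0=4
…
a_3=1:  p_3=1·119+53=172,  q_3=1·9+4=13
a_4=2:  p_4=2·172+119=463,  q_4=2·13+9=35
a_5=4:  p_5=4·463+172=2024,  q_5=4·35+13=153
→ (2024, 153).  Check: 2024²=4096576, 175·153²=4096575, difference 1.

2024 153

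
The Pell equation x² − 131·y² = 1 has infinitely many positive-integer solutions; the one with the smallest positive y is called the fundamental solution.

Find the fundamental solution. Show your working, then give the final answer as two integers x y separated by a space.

10610 927

√131 = [11; 2,4,11,4,2,22, …], period ℓ=6 (even) → k=5
a_0=11:  p_0=11·1+0=11,  q_0=11·0+1=1
…
a_2=4:  p_2=4·23+11=103,  q_2=4·2+1=9
a_3=11:  p_3=11·103+23=1156,  q_3=11·9+2=101
a_4=4:  p_4=4·1156+103=4727,  q_4=4·101+9=413
a_5=2:  p_5=2·4727+1156=10610,  q_5=2·413+101=927
→ (10610, 927).  Check: 10610²=112572100, 131·927²=112572099, difference 1.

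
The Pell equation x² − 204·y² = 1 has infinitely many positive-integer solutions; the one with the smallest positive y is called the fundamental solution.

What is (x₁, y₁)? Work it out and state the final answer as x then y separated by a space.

d=204: √d = [14; 3,1,1,6,1,1,3,28] (ℓ=8, even), read p_7/q_7
i=0: a=14 ⇒ p=14, q=1
i=1: a=3 ⇒ p=43, q=3
i=2: a=1 ⇒ p=57, q=4
…
i=4: a=6 ⇒ p=657, q=46
i=5: a=1 ⇒ p=757, q=53
i=6: a=1 ⇒ p=1414, q=99
i=7: a=3 ⇒ p=4999, q=350
fundamental: x₁=4999, y₁=350  (since 24990001 − 204·122500 = 1)

4999 350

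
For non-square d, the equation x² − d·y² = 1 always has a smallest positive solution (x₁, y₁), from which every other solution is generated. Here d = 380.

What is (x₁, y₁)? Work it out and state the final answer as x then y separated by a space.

d=380: √d = [19; 2,38] (ℓ=2, even), read p_1/q_1
k=0  a_k=19  p_k/q_k = 19/1
k=1  a_k=2  p_k/q_k = 39/2
(x₁, y₁) = (39, 2);  39² − 380·2² = 1 ✓

39 2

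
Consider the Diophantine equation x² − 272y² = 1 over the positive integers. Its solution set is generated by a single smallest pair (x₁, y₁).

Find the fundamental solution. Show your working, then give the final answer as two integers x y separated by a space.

[16; 2,32] for √272; ℓ=2 ⇒ convergent index 1
k=0  a_k=16  p_k/q_k = 16/1
k=1  a_k=2  p_k/q_k = 33/2
→ (33, 2).  Check: 33²=1089, 272·2²=1088, difference 1.

33 2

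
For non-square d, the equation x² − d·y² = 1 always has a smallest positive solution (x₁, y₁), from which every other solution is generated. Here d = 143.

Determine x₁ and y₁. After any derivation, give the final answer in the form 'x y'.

[11; 1,22] for √143; ℓ=2 ⇒ convergent index 1
step 0: (11, 1)  from 11·(1,0) + (0,1)
step 1: (12, 1)  from 1·(11,1) + (1,0)
fundamental: x₁=12, y₁=1  (since 144 − 143·1 = 1)

12 1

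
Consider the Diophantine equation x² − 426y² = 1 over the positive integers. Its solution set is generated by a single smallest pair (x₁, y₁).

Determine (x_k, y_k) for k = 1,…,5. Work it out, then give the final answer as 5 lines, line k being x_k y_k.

88751 4300
15753480001 763258600
2796274207048751 135479928012900
496344264283813920001 24047958181382517200
88102099596109264220968751 4268560672976279640021500

d=426: √d = [20; 1,1,1,3,2,6,2,3,1,1,1,40] (ℓ=12, even), read p_11/q_11
k=0  a_k=20  p_k/q_k = 20/1
k=1  a_k=1  p_k/q_k = 21/1
k=2  a_k=1  p_k/q_k = 41/2
k=3  a_k=1  p_k/q_k = 62/3
k=4  a_k=3  p_k/q_k = 227/11
k=5  a_k=2  p_k/q_k = 516/25
k=6  a_k=6  p_k/q_k = 3323/161
k=7  a_k=2  p_k/q_k = 7162/347
k=8  a_k=3  p_k/q_k = 24809/1202
k=9  a_k=1  p_k/q_k = 31971/1549
k=10  a_k=1  p_k/q_k = 56780/2751
k=11  a_k=1  p_k/q_k = 88751/4300
fundamental: x₁=88751, y₁=4300  (since 7876740001 − 426·18490000 = 1)
(88751+4300√426)^2 = 15753480001 + 763258600√426
(88751+4300√426)^3 = 2796274207048751 + 135479928012900√426
(88751+4300√426)^4 = 496344264283813920001 + 24047958181382517200√426
(88751+4300√426)^5 = 88102099596109264220968751 + 4268560672976279640021500√426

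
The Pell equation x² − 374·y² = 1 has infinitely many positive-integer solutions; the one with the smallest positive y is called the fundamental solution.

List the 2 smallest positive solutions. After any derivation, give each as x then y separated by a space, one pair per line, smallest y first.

d=374: √d = [19; 2,1,18,1,2,38] (ℓ=6, even), read p_5/q_5
i=0: a=19 ⇒ p=19, q=1
i=1: a=2 ⇒ p=39, q=2
i=2: a=1 ⇒ p=58, q=3
i=3: a=18 ⇒ p=1083, q=56
i=4: a=1 ⇒ p=1141, q=59
i=5: a=2 ⇒ p=3365, q=174
fundamental: x₁=3365, y₁=174  (since 11323225 − 374·30276 = 1)
k=2:  x_2 = 3365·3365+374·174·174 = 22646449,  y_2 = 3365·174+174·3365 = 1171020

3365 174
22646449 1171020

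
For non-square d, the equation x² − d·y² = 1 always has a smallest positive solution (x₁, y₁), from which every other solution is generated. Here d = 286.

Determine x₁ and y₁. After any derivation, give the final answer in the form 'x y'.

561835 33222

d=286: √d = [16; 1,10,3,3,2,3,3,10,1,32] (ℓ=10, even), read p_9/q_9
step 0: (16, 1)  from 16·(1,0) + (0,1)
…
step 2: (186, 11)  from 10·(17,1) + (16,1)
step 3: (575, 34)  from 3·(186,11) + (17,1)
…
step 6: (15102, 893)  from 3·(4397,260) + (1911,113)
step 7: (49703, 2939)  from 3·(15102,893) + (4397,260)
step 8: (512132, 30283)  from 10·(49703,2939) + (15102,893)
step 9: (561835, 33222)  from 1·(512132,30283) + (49703,2939)
fundamental: x₁=561835, y₁=33222  (since 315658567225 − 286·1103701284 = 1)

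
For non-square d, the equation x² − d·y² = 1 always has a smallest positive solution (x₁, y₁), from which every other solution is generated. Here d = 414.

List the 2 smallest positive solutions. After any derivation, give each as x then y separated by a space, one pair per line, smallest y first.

√414 = [20; 2,1,7,2,7,1,2,40, …], period ℓ=8 (even) → k=7
i=0: a=20 ⇒ p=20, q=1
i=1: a=2 ⇒ p=41, q=2
i=2: a=1 ⇒ p=61, q=3
i=3: a=7 ⇒ p=468, q=23
i=4: a=2 ⇒ p=997, q=49
i=5: a=7 ⇒ p=7447, q=366
i=6: a=1 ⇒ p=8444, q=415
i=7: a=2 ⇒ p=24335, q=1196
fundamental: x₁=24335, y₁=1196  (since 592192225 − 414·1430416 = 1)
n=2: (24335,1196)∘(24335,1196) = (24335·24335+414·1196·1196, 24335·1196+1196·24335) = (1184384449,58209320)

24335 1196
1184384449 58209320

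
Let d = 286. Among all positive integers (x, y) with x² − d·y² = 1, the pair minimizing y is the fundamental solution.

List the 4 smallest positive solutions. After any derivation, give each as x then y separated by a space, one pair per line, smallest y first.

561835 33222
631317134449 37330564740
709392124465745995 41947235681362578
797122648497793485067201 47134850318039357456520

d=286: √d = [16; 1,10,3,3,2,3,3,10,1,32] (ℓ=10, even), read p_9/q_9
step 0: (16, 1)  from 16·(1,0) + (0,1)
…
step 4: (1911, 113)  from 3·(575,34) + (186,11)
…
step 8: (512132, 30283)  from 10·(49703,2939) + (15102,893)
step 9: (561835, 33222)  from 1·(512132,30283) + (49703,2939)
(x₁, y₁) = (561835, 33222);  561835² − 286·33222² = 1 ✓
k=2:  x_2 = 561835·561835+286·33222·33222 = 631317134449,  y_2 = 561835·33222+33222·561835 = 37330564740
k=3:  x_3 = 561835·631317134449+286·33222·37330564740 = 709392124465745995,  y_3 = 561835·37330564740+33222·631317134449 = 41947235681362578
k=4:  x_4 = 561835·709392124465745995+286·33222·41947235681362578 = 797122648497793485067201,  y_4 = 561835·41947235681362578+33222·709392124465745995 = 47134850318039357456520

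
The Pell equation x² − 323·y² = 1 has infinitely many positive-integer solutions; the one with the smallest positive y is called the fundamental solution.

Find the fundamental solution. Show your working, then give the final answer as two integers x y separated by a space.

18 1

d=323: √d = [17; 1,34] (ℓ=2, even), read p_1/q_1
i=0: a=17 ⇒ p=17, q=1
i=1: a=1 ⇒ p=18, q=1
(x₁, y₁) = (18, 1);  18² − 323·1² = 1 ✓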